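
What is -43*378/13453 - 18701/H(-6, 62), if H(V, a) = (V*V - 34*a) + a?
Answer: 218914013/27040530 ≈ 8.0958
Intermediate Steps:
H(V, a) = V**2 - 33*a (H(V, a) = (V**2 - 34*a) + a = V**2 - 33*a)
-43*378/13453 - 18701/H(-6, 62) = -43*378/13453 - 18701/((-6)**2 - 33*62) = -16254*1/13453 - 18701/(36 - 2046) = -16254/13453 - 18701/(-2010) = -16254/13453 - 18701*(-1/2010) = -16254/13453 + 18701/2010 = 218914013/27040530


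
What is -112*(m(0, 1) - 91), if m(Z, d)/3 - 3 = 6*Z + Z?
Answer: 9184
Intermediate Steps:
m(Z, d) = 9 + 21*Z (m(Z, d) = 9 + 3*(6*Z + Z) = 9 + 3*(7*Z) = 9 + 21*Z)
-112*(m(0, 1) - 91) = -112*((9 + 21*0) - 91) = -112*((9 + 0) - 91) = -112*(9 - 91) = -112*(-82) = 9184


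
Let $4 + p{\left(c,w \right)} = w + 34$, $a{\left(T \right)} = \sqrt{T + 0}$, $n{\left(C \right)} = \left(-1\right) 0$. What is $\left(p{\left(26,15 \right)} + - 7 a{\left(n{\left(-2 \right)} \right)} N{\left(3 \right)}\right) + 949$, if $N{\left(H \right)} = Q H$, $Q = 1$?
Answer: $994$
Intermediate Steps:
$n{\left(C \right)} = 0$
$a{\left(T \right)} = \sqrt{T}$
$N{\left(H \right)} = H$ ($N{\left(H \right)} = 1 H = H$)
$p{\left(c,w \right)} = 30 + w$ ($p{\left(c,w \right)} = -4 + \left(w + 34\right) = -4 + \left(34 + w\right) = 30 + w$)
$\left(p{\left(26,15 \right)} + - 7 a{\left(n{\left(-2 \right)} \right)} N{\left(3 \right)}\right) + 949 = \left(\left(30 + 15\right) + - 7 \sqrt{0} \cdot 3\right) + 949 = \left(45 + \left(-7\right) 0 \cdot 3\right) + 949 = \left(45 + 0 \cdot 3\right) + 949 = \left(45 + 0\right) + 949 = 45 + 949 = 994$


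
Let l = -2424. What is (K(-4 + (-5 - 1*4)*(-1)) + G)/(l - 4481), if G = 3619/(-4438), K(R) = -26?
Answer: 17001/4377770 ≈ 0.0038835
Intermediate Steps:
G = -517/634 (G = 3619*(-1/4438) = -517/634 ≈ -0.81546)
(K(-4 + (-5 - 1*4)*(-1)) + G)/(l - 4481) = (-26 - 517/634)/(-2424 - 4481) = -17001/634/(-6905) = -17001/634*(-1/6905) = 17001/4377770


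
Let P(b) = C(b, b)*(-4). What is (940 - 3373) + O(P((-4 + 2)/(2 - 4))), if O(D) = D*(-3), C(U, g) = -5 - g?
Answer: -2505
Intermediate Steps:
P(b) = 20 + 4*b (P(b) = (-5 - b)*(-4) = 20 + 4*b)
O(D) = -3*D
(940 - 3373) + O(P((-4 + 2)/(2 - 4))) = (940 - 3373) - 3*(20 + 4*((-4 + 2)/(2 - 4))) = -2433 - 3*(20 + 4*(-2/(-2))) = -2433 - 3*(20 + 4*(-2*(-½))) = -2433 - 3*(20 + 4*1) = -2433 - 3*(20 + 4) = -2433 - 3*24 = -2433 - 72 = -2505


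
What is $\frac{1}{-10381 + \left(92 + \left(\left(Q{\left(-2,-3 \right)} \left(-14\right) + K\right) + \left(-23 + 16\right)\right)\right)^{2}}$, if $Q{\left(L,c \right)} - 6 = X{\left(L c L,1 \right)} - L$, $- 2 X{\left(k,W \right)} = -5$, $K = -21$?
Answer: $- \frac{1}{3492} \approx -0.00028637$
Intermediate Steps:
$X{\left(k,W \right)} = \frac{5}{2}$ ($X{\left(k,W \right)} = \left(- \frac{1}{2}\right) \left(-5\right) = \frac{5}{2}$)
$Q{\left(L,c \right)} = \frac{17}{2} - L$ ($Q{\left(L,c \right)} = 6 - \left(- \frac{5}{2} + L\right) = \frac{17}{2} - L$)
$\frac{1}{-10381 + \left(92 + \left(\left(Q{\left(-2,-3 \right)} \left(-14\right) + K\right) + \left(-23 + 16\right)\right)\right)^{2}} = \frac{1}{-10381 + \left(92 + \left(\left(\left(\frac{17}{2} - -2\right) \left(-14\right) - 21\right) + \left(-23 + 16\right)\right)\right)^{2}} = \frac{1}{-10381 + \left(92 + \left(\left(\left(\frac{17}{2} + 2\right) \left(-14\right) - 21\right) - 7\right)\right)^{2}} = \frac{1}{-10381 + \left(92 + \left(\left(\frac{21}{2} \left(-14\right) - 21\right) - 7\right)\right)^{2}} = \frac{1}{-10381 + \left(92 - 175\right)^{2}} = \frac{1}{-10381 + \left(-83\right)^{2}} = \frac{1}{-10381 + 6889} = \frac{1}{-3492} = - \frac{1}{3492}$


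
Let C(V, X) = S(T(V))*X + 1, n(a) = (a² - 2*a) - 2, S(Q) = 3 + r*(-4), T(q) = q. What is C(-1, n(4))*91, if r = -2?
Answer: 6097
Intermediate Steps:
S(Q) = 11 (S(Q) = 3 - 2*(-4) = 3 + 8 = 11)
n(a) = -2 + a² - 2*a
C(V, X) = 1 + 11*X (C(V, X) = 11*X + 1 = 1 + 11*X)
C(-1, n(4))*91 = (1 + 11*(-2 + 4² - 2*4))*91 = (1 + 11*(-2 + 16 - 8))*91 = (1 + 11*6)*91 = (1 + 66)*91 = 67*91 = 6097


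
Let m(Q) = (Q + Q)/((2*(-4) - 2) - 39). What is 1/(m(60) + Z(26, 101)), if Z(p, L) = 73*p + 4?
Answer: 49/93078 ≈ 0.00052644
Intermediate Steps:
Z(p, L) = 4 + 73*p
m(Q) = -2*Q/49 (m(Q) = (2*Q)/((-8 - 2) - 39) = (2*Q)/(-10 - 39) = (2*Q)/(-49) = (2*Q)*(-1/49) = -2*Q/49)
1/(m(60) + Z(26, 101)) = 1/(-2/49*60 + (4 + 73*26)) = 1/(-120/49 + (4 + 1898)) = 1/(-120/49 + 1902) = 1/(93078/49) = 49/93078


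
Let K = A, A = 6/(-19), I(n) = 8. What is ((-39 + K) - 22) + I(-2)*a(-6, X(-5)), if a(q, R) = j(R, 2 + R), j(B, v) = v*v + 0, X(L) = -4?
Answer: -557/19 ≈ -29.316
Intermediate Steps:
A = -6/19 (A = 6*(-1/19) = -6/19 ≈ -0.31579)
j(B, v) = v² (j(B, v) = v² + 0 = v²)
K = -6/19 ≈ -0.31579
a(q, R) = (2 + R)²
((-39 + K) - 22) + I(-2)*a(-6, X(-5)) = ((-39 - 6/19) - 22) + 8*(2 - 4)² = (-747/19 - 22) + 8*(-2)² = -1165/19 + 8*4 = -1165/19 + 32 = -557/19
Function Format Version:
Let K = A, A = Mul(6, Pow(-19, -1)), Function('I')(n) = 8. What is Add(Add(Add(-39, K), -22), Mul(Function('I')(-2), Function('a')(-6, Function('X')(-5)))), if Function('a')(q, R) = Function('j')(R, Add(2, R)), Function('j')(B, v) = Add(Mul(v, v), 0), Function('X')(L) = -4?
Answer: Rational(-557, 19) ≈ -29.316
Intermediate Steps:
A = Rational(-6, 19) (A = Mul(6, Rational(-1, 19)) = Rational(-6, 19) ≈ -0.31579)
Function('j')(B, v) = Pow(v, 2) (Function('j')(B, v) = Add(Pow(v, 2), 0) = Pow(v, 2))
K = Rational(-6, 19) ≈ -0.31579
Function('a')(q, R) = Pow(Add(2, R), 2)
Add(Add(Add(-39, K), -22), Mul(Function('I')(-2), Function('a')(-6, Function('X')(-5)))) = Add(Add(Add(-39, Rational(-6, 19)), -22), Mul(8, Pow(Add(2, -4), 2))) = Add(Add(Rational(-747, 19), -22), Mul(8, Pow(-2, 2))) = Add(Rational(-1165, 19), Mul(8, 4)) = Add(Rational(-1165, 19), 32) = Rational(-557, 19)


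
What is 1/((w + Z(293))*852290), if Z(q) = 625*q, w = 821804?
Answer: 1/856490937410 ≈ 1.1676e-12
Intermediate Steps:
1/((w + Z(293))*852290) = 1/((821804 + 625*293)*852290) = (1/852290)/(821804 + 183125) = (1/852290)/1004929 = (1/1004929)*(1/852290) = 1/856490937410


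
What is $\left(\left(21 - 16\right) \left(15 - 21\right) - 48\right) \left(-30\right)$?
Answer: $2340$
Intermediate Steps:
$\left(\left(21 - 16\right) \left(15 - 21\right) - 48\right) \left(-30\right) = \left(5 \left(-6\right) - 48\right) \left(-30\right) = \left(-30 - 48\right) \left(-30\right) = \left(-78\right) \left(-30\right) = 2340$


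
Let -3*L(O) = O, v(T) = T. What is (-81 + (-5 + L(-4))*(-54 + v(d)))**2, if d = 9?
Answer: 7056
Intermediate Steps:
L(O) = -O/3
(-81 + (-5 + L(-4))*(-54 + v(d)))**2 = (-81 + (-5 - 1/3*(-4))*(-54 + 9))**2 = (-81 + (-5 + 4/3)*(-45))**2 = (-81 - 11/3*(-45))**2 = (-81 + 165)**2 = 84**2 = 7056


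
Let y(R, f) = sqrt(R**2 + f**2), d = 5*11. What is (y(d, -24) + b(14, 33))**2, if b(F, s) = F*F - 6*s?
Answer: (2 - sqrt(3601))**2 ≈ 3365.0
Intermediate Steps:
b(F, s) = F**2 - 6*s
d = 55
(y(d, -24) + b(14, 33))**2 = (sqrt(55**2 + (-24)**2) + (14**2 - 6*33))**2 = (sqrt(3025 + 576) + (196 - 198))**2 = (sqrt(3601) - 2)**2 = (-2 + sqrt(3601))**2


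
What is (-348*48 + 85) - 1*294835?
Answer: -311454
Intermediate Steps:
(-348*48 + 85) - 1*294835 = (-16704 + 85) - 294835 = -16619 - 294835 = -311454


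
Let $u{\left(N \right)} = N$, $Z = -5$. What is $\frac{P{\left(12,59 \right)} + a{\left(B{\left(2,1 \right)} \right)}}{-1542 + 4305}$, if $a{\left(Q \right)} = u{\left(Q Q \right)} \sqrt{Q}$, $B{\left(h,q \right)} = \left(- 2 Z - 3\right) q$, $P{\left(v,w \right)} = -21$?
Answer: $- \frac{7}{921} + \frac{49 \sqrt{7}}{2763} \approx 0.03932$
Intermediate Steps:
$B{\left(h,q \right)} = 7 q$ ($B{\left(h,q \right)} = \left(\left(-2\right) \left(-5\right) - 3\right) q = \left(10 - 3\right) q = 7 q$)
$a{\left(Q \right)} = Q^{\frac{5}{2}}$ ($a{\left(Q \right)} = Q Q \sqrt{Q} = Q^{2} \sqrt{Q} = Q^{\frac{5}{2}}$)
$\frac{P{\left(12,59 \right)} + a{\left(B{\left(2,1 \right)} \right)}}{-1542 + 4305} = \frac{-21 + \left(7 \cdot 1\right)^{\frac{5}{2}}}{-1542 + 4305} = \frac{-21 + 7^{\frac{5}{2}}}{2763} = \left(-21 + 49 \sqrt{7}\right) \frac{1}{2763} = - \frac{7}{921} + \frac{49 \sqrt{7}}{2763}$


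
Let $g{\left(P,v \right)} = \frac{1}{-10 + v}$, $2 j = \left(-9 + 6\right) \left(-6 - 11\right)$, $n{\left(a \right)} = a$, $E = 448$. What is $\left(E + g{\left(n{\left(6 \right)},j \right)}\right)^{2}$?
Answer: $\frac{192932100}{961} \approx 2.0076 \cdot 10^{5}$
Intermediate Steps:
$j = \frac{51}{2}$ ($j = \frac{\left(-9 + 6\right) \left(-6 - 11\right)}{2} = \frac{\left(-3\right) \left(-17\right)}{2} = \frac{1}{2} \cdot 51 = \frac{51}{2} \approx 25.5$)
$\left(E + g{\left(n{\left(6 \right)},j \right)}\right)^{2} = \left(448 + \frac{1}{-10 + \frac{51}{2}}\right)^{2} = \left(448 + \frac{1}{\frac{31}{2}}\right)^{2} = \left(448 + \frac{2}{31}\right)^{2} = \left(\frac{13890}{31}\right)^{2} = \frac{192932100}{961}$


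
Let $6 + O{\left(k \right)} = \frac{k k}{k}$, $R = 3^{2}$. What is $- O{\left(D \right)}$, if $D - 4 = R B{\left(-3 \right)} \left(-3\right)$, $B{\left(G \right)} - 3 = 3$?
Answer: $164$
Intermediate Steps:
$B{\left(G \right)} = 6$ ($B{\left(G \right)} = 3 + 3 = 6$)
$R = 9$
$D = -158$ ($D = 4 + 9 \cdot 6 \left(-3\right) = 4 + 9 \left(-18\right) = 4 - 162 = -158$)
$O{\left(k \right)} = -6 + k$ ($O{\left(k \right)} = -6 + \frac{k k}{k} = -6 + \frac{k^{2}}{k} = -6 + k$)
$- O{\left(D \right)} = - (-6 - 158) = \left(-1\right) \left(-164\right) = 164$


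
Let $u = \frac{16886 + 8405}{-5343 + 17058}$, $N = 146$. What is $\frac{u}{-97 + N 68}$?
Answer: $\frac{25291}{115170165} \approx 0.0002196$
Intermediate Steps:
$u = \frac{25291}{11715} \approx 2.1589$
$\frac{u}{-97 + N 68} = \frac{25291}{11715 \left(-97 + 146 \cdot 68\right)} = \frac{25291}{11715 \left(-97 + 9928\right)} = \frac{25291}{11715 \cdot 9831} = \frac{25291}{11715} \cdot \frac{1}{9831} = \frac{25291}{115170165}$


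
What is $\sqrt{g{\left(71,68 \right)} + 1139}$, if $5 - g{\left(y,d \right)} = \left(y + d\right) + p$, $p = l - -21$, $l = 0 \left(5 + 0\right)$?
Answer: $2 \sqrt{246} \approx 31.369$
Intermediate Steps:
$l = 0$ ($l = 0 \cdot 5 = 0$)
$p = 21$ ($p = 0 - -21 = 0 + 21 = 21$)
$g{\left(y,d \right)} = -16 - d - y$ ($g{\left(y,d \right)} = 5 - \left(\left(y + d\right) + 21\right) = 5 - \left(\left(d + y\right) + 21\right) = 5 - \left(21 + d + y\right) = -16 - d - y$)
$\sqrt{g{\left(71,68 \right)} + 1139} = \sqrt{\left(-16 - 68 - 71\right) + 1139} = \sqrt{-155 + 1139} = \sqrt{984} = 2 \sqrt{246}$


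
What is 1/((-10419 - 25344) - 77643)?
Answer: -1/113406 ≈ -8.8179e-6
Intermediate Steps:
1/((-10419 - 25344) - 77643) = 1/(-35763 - 77643) = 1/(-113406) = -1/113406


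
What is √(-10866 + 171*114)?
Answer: 2*√2157 ≈ 92.887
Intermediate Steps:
√(-10866 + 171*114) = √(-10866 + 19494) = √8628 = 2*√2157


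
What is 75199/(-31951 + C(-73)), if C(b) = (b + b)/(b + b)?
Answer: -75199/31950 ≈ -2.3536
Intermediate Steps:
C(b) = 1 (C(b) = (2*b)/((2*b)) = (2*b)*(1/(2*b)) = 1)
75199/(-31951 + C(-73)) = 75199/(-31951 + 1) = 75199/(-31950) = 75199*(-1/31950) = -75199/31950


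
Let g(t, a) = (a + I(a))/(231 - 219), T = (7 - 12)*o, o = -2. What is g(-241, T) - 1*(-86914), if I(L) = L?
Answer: 260747/3 ≈ 86916.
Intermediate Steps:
T = 10 (T = (7 - 12)*(-2) = -5*(-2) = 10)
g(t, a) = a/6 (g(t, a) = (a + a)/(231 - 219) = (2*a)/12 = (2*a)*(1/12) = a/6)
g(-241, T) - 1*(-86914) = (⅙)*10 - 1*(-86914) = 5/3 + 86914 = 260747/3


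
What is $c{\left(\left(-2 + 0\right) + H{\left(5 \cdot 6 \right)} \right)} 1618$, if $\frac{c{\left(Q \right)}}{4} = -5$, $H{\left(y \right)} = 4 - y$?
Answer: $-32360$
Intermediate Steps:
$c{\left(Q \right)} = -20$ ($c{\left(Q \right)} = 4 \left(-5\right) = -20$)
$c{\left(\left(-2 + 0\right) + H{\left(5 \cdot 6 \right)} \right)} 1618 = \left(-20\right) 1618 = -32360$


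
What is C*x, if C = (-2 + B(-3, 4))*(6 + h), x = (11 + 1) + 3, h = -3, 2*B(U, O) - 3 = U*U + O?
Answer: 270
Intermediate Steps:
B(U, O) = 3/2 + O/2 + U²/2 (B(U, O) = 3/2 + (U*U + O)/2 = 3/2 + (U² + O)/2 = 3/2 + (O + U²)/2 = 3/2 + (O/2 + U²/2) = 3/2 + O/2 + U²/2)
x = 15 (x = 12 + 3 = 15)
C = 18 (C = (-2 + (3/2 + (½)*4 + (½)*(-3)²))*(6 - 3) = (-2 + (3/2 + 2 + (½)*9))*3 = (-2 + (3/2 + 2 + 9/2))*3 = (-2 + 8)*3 = 6*3 = 18)
C*x = 18*15 = 270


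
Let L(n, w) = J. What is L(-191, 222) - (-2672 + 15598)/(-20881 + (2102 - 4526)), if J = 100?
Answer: 2343426/23305 ≈ 100.55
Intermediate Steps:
L(n, w) = 100
L(-191, 222) - (-2672 + 15598)/(-20881 + (2102 - 4526)) = 100 - (-2672 + 15598)/(-20881 + (2102 - 4526)) = 100 - 12926/(-20881 - 2424) = 100 - 12926/(-23305) = 100 - 12926*(-1)/23305 = 100 - 1*(-12926/23305) = 100 + 12926/23305 = 2343426/23305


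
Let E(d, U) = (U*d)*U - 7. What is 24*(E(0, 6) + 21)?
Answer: 336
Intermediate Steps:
E(d, U) = -7 + d*U² (E(d, U) = d*U² - 7 = -7 + d*U²)
24*(E(0, 6) + 21) = 24*((-7 + 0*6²) + 21) = 24*((-7 + 0*36) + 21) = 24*((-7 + 0) + 21) = 24*(-7 + 21) = 24*14 = 336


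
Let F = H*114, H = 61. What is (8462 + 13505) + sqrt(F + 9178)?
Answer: 21967 + 2*sqrt(4033) ≈ 22094.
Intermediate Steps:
F = 6954 (F = 61*114 = 6954)
(8462 + 13505) + sqrt(F + 9178) = (8462 + 13505) + sqrt(6954 + 9178) = 21967 + sqrt(16132) = 21967 + 2*sqrt(4033)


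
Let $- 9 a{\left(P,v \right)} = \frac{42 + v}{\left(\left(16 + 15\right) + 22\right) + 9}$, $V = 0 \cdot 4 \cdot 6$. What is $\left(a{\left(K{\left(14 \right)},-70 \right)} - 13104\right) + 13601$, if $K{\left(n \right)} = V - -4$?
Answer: $\frac{138677}{279} \approx 497.05$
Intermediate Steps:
$V = 0$ ($V = 0 \cdot 6 = 0$)
$K{\left(n \right)} = 4$ ($K{\left(n \right)} = 0 - -4 = 0 + 4 = 4$)
$a{\left(P,v \right)} = - \frac{7}{93} - \frac{v}{558}$ ($a{\left(P,v \right)} = - \frac{\left(42 + v\right) \frac{1}{\left(\left(16 + 15\right) + 22\right) + 9}}{9} = - \frac{\left(42 + v\right) \frac{1}{\left(31 + 22\right) + 9}}{9} = - \frac{\left(42 + v\right) \frac{1}{53 + 9}}{9} = - \frac{\left(42 + v\right) \frac{1}{62}}{9} = - \frac{\frac{21}{31} + \frac{v}{62}}{9} = - \frac{7}{93} - \frac{v}{558}$)
$\left(a{\left(K{\left(14 \right)},-70 \right)} - 13104\right) + 13601 = \left(\left(- \frac{7}{93} - - \frac{35}{279}\right) - 13104\right) + 13601 = \left(\left(- \frac{7}{93} + \frac{35}{279}\right) - 13104\right) + 13601 = \left(\frac{14}{279} - 13104\right) + 13601 = - \frac{3656002}{279} + 13601 = \frac{138677}{279}$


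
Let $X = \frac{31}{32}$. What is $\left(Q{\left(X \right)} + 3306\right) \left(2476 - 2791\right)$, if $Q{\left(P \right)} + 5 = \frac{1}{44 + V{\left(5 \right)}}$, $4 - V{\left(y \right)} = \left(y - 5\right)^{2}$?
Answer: $- \frac{16637145}{16} \approx -1.0398 \cdot 10^{6}$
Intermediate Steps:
$V{\left(y \right)} = 4 - \left(-5 + y\right)^{2}$ ($V{\left(y \right)} = 4 - \left(y - 5\right)^{2} = 4 - \left(-5 + y\right)^{2}$)
$X = \frac{31}{32}$ ($X = 31 \cdot \frac{1}{32} = \frac{31}{32} \approx 0.96875$)
$Q{\left(P \right)} = - \frac{239}{48}$ ($Q{\left(P \right)} = -5 + \frac{1}{44 + \left(4 - \left(-5 + 5\right)^{2}\right)} = -5 + \frac{1}{44 + \left(4 - 0^{2}\right)} = -5 + \frac{1}{44 + \left(4 - 0\right)} = -5 + \frac{1}{44 + \left(4 + 0\right)} = -5 + \frac{1}{44 + 4} = -5 + \frac{1}{48} = - \frac{239}{48}$)
$\left(Q{\left(X \right)} + 3306\right) \left(2476 - 2791\right) = \left(- \frac{239}{48} + 3306\right) \left(2476 - 2791\right) = \frac{158449}{48} \left(-315\right) = - \frac{16637145}{16}$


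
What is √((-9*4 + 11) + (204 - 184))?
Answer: I*√5 ≈ 2.2361*I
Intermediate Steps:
√((-9*4 + 11) + (204 - 184)) = √((-36 + 11) + 20) = √(-25 + 20) = √(-5) = I*√5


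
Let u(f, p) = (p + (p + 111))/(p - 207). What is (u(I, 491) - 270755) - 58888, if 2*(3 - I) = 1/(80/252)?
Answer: -93617519/284 ≈ -3.2964e+5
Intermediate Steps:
I = 57/40 (I = 3 - 1/(2*(80/252)) = 3 - 1/(2*(80*(1/252))) = 3 - 1/(2*20/63) = 3 - 1/2*63/20 = 3 - 63/40 = 57/40 ≈ 1.4250)
u(f, p) = (111 + 2*p)/(-207 + p) (u(f, p) = (p + (111 + p))/(-207 + p) = (111 + 2*p)/(-207 + p))
(u(I, 491) - 270755) - 58888 = ((111 + 2*491)/(-207 + 491) - 270755) - 58888 = ((111 + 982)/284 - 270755) - 58888 = ((1/284)*1093 - 270755) - 58888 = (1093/284 - 270755) - 58888 = -76893327/284 - 58888 = -93617519/284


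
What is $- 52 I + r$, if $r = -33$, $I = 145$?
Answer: $-7573$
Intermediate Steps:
$- 52 I + r = \left(-52\right) 145 - 33 = -7540 - 33 = -7573$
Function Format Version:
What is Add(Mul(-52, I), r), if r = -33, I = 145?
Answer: -7573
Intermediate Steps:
Add(Mul(-52, I), r) = Add(Mul(-52, 145), -33) = Add(-7540, -33) = -7573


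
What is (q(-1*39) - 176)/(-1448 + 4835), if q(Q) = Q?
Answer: -215/3387 ≈ -0.063478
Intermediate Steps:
(q(-1*39) - 176)/(-1448 + 4835) = (-1*39 - 176)/(-1448 + 4835) = (-39 - 176)/3387 = -215*1/3387 = -215/3387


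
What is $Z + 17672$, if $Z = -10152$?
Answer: $7520$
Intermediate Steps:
$Z + 17672 = -10152 + 17672 = 7520$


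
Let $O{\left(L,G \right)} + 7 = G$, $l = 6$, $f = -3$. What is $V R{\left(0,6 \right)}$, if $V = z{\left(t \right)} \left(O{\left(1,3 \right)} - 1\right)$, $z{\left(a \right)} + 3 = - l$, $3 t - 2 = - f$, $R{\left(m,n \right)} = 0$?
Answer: $0$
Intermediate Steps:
$O{\left(L,G \right)} = -7 + G$
$t = \frac{5}{3}$ ($t = \frac{2}{3} + \frac{\left(-1\right) \left(-3\right)}{3} = \frac{2}{3} + \frac{1}{3} \cdot 3 = \frac{2}{3} + 1 = \frac{5}{3} \approx 1.6667$)
$z{\left(a \right)} = -9$ ($z{\left(a \right)} = -3 - 6 = -9$)
$V = 45$ ($V = - 9 \left(\left(-7 + 3\right) - 1\right) = - 9 \left(-4 - 1\right) = \left(-9\right) \left(-5\right) = 45$)
$V R{\left(0,6 \right)} = 45 \cdot 0 = 0$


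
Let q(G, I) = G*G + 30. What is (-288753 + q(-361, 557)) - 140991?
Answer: -299393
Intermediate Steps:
q(G, I) = 30 + G**2 (q(G, I) = G**2 + 30 = 30 + G**2)
(-288753 + q(-361, 557)) - 140991 = (-288753 + (30 + (-361)**2)) - 140991 = (-288753 + (30 + 130321)) - 140991 = (-288753 + 130351) - 140991 = -158402 - 140991 = -299393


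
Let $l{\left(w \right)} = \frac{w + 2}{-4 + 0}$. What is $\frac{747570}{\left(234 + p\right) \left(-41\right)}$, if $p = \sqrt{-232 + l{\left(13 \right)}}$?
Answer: $- \frac{699725520}{9018647} + \frac{1495140 i \sqrt{943}}{9018647} \approx -77.587 + 5.0909 i$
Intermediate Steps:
$l{\left(w \right)} = - \frac{1}{2} - \frac{w}{4}$ ($l{\left(w \right)} = \frac{2 + w}{-4} = \left(2 + w\right) \left(- \frac{1}{4}\right) = - \frac{1}{2} - \frac{w}{4}$)
$p = \frac{i \sqrt{943}}{2}$ ($p = \sqrt{-232 - \frac{15}{4}} = \sqrt{- \frac{943}{4}} = \frac{i \sqrt{943}}{2} \approx 15.354 i$)
$\frac{747570}{\left(234 + p\right) \left(-41\right)} = \frac{747570}{\left(234 + \frac{i \sqrt{943}}{2}\right) \left(-41\right)} = \frac{747570}{-9594 - \frac{41 i \sqrt{943}}{2}}$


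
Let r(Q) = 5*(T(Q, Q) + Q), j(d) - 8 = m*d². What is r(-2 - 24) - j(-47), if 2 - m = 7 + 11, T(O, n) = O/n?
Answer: 35211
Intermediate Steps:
m = -16 (m = 2 - (7 + 11) = 2 - 1*18 = 2 - 18 = -16)
j(d) = 8 - 16*d²
r(Q) = 5 + 5*Q (r(Q) = 5*(Q/Q + Q) = 5*(1 + Q) = 5 + 5*Q)
r(-2 - 24) - j(-47) = (5 + 5*(-2 - 24)) - (8 - 16*(-47)²) = (5 + 5*(-26)) - (8 - 16*2209) = (5 - 130) - (8 - 35344) = -125 - 1*(-35336) = -125 + 35336 = 35211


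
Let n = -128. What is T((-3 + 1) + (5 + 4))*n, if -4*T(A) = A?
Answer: 224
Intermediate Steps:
T(A) = -A/4
T((-3 + 1) + (5 + 4))*n = -((-3 + 1) + (5 + 4))/4*(-128) = -(-2 + 9)/4*(-128) = -¼*7*(-128) = -7/4*(-128) = 224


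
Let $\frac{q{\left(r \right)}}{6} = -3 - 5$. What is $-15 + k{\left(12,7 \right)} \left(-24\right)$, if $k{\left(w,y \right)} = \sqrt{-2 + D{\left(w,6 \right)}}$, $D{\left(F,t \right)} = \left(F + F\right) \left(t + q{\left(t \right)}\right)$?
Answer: $-15 - 24 i \sqrt{1010} \approx -15.0 - 762.73 i$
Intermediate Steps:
$q{\left(r \right)} = -48$ ($q{\left(r \right)} = 6 \left(-3 - 5\right) = 6 \left(-8\right) = -48$)
$D{\left(F,t \right)} = 2 F \left(-48 + t\right)$ ($D{\left(F,t \right)} = \left(F + F\right) \left(t - 48\right) = 2 F \left(-48 + t\right)$)
$k{\left(w,y \right)} = \sqrt{-2 - 84 w}$ ($k{\left(w,y \right)} = \sqrt{-2 + 2 w \left(-48 + 6\right)} = \sqrt{-2 + 2 w \left(-42\right)} = \sqrt{-2 - 84 w}$)
$-15 + k{\left(12,7 \right)} \left(-24\right) = -15 + \sqrt{-2 - 1008} \left(-24\right) = -15 + \sqrt{-1010} \left(-24\right) = -15 + i \sqrt{1010} \left(-24\right) = -15 - 24 i \sqrt{1010}$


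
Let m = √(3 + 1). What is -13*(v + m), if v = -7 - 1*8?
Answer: 169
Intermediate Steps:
v = -15 (v = -7 - 8 = -15)
m = 2 (m = √4 = 2)
-13*(v + m) = -13*(-15 + 2) = -13*(-13) = 169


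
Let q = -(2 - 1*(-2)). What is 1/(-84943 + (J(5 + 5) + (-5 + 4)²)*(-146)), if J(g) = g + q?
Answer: -1/85965 ≈ -1.1633e-5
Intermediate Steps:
q = -4 (q = -(2 + 2) = -1*4 = -4)
J(g) = -4 + g (J(g) = g - 4 = -4 + g)
1/(-84943 + (J(5 + 5) + (-5 + 4)²)*(-146)) = 1/(-84943 + ((-4 + (5 + 5)) + (-5 + 4)²)*(-146)) = 1/(-84943 + ((-4 + 10) + (-1)²)*(-146)) = 1/(-84943 + (6 + 1)*(-146)) = 1/(-84943 + 7*(-146)) = 1/(-84943 - 1022) = 1/(-85965) = -1/85965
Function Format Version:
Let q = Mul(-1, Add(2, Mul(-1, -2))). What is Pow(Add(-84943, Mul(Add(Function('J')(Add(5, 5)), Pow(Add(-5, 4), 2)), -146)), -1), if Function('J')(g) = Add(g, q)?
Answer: Rational(-1, 85965) ≈ -1.1633e-5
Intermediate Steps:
q = -4 (q = Mul(-1, Add(2, 2)) = Mul(-1, 4) = -4)
Function('J')(g) = Add(-4, g) (Function('J')(g) = Add(g, -4) = Add(-4, g))
Pow(Add(-84943, Mul(Add(Function('J')(Add(5, 5)), Pow(Add(-5, 4), 2)), -146)), -1) = Pow(Add(-84943, Mul(Add(Add(-4, Add(5, 5)), Pow(Add(-5, 4), 2)), -146)), -1) = Pow(Add(-84943, Mul(Add(Add(-4, 10), Pow(-1, 2)), -146)), -1) = Pow(Add(-84943, Mul(Add(6, 1), -146)), -1) = Pow(Add(-84943, Mul(7, -146)), -1) = Pow(Add(-84943, -1022), -1) = Pow(-85965, -1) = Rational(-1, 85965)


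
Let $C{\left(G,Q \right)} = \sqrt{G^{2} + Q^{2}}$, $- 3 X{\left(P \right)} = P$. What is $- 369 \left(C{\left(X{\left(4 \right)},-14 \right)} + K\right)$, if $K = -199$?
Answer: $73431 - 246 \sqrt{445} \approx 68242.0$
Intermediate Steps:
$X{\left(P \right)} = - \frac{P}{3}$
$- 369 \left(C{\left(X{\left(4 \right)},-14 \right)} + K\right) = - 369 \left(\sqrt{\left(\left(- \frac{1}{3}\right) 4\right)^{2} + \left(-14\right)^{2}} - 199\right) = - 369 \left(\sqrt{\left(- \frac{4}{3}\right)^{2} + 196} - 199\right) = - 369 \left(\sqrt{\frac{16}{9} + 196} - 199\right) = - 369 \left(\sqrt{\frac{1780}{9}} - 199\right) = - 369 \left(\frac{2 \sqrt{445}}{3} - 199\right) = - 369 \left(-199 + \frac{2 \sqrt{445}}{3}\right) = 73431 - 246 \sqrt{445}$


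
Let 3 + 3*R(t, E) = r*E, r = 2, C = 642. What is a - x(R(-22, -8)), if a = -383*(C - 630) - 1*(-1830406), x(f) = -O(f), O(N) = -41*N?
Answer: 5478209/3 ≈ 1.8261e+6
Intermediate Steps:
R(t, E) = -1 + 2*E/3 (R(t, E) = -1 + (2*E)/3 = -1 + 2*E/3)
x(f) = 41*f (x(f) = -(-41)*f = 41*f)
a = 1825810 (a = -383*(642 - 630) - 1*(-1830406) = -383*12 + 1830406 = -4596 + 1830406 = 1825810)
a - x(R(-22, -8)) = 1825810 - 41*(-1 + (2/3)*(-8)) = 1825810 - 41*(-1 - 16/3) = 1825810 - 41*(-19)/3 = 1825810 - 1*(-779/3) = 1825810 + 779/3 = 5478209/3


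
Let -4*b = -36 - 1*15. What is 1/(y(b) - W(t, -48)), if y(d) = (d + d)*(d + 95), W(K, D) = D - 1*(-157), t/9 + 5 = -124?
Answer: 8/21109 ≈ 0.00037899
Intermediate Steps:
t = -1161 (t = -45 + 9*(-124) = -45 - 1116 = -1161)
W(K, D) = 157 + D (W(K, D) = D + 157 = 157 + D)
b = 51/4 (b = -(-36 - 1*15)/4 = -(-36 - 15)/4 = -¼*(-51) = 51/4 ≈ 12.750)
y(d) = 2*d*(95 + d) (y(d) = (2*d)*(95 + d) = 2*d*(95 + d))
1/(y(b) - W(t, -48)) = 1/(2*(51/4)*(95 + 51/4) - (157 - 48)) = 1/(2*(51/4)*(431/4) - 1*109) = 1/(21981/8 - 109) = 1/(21109/8) = 8/21109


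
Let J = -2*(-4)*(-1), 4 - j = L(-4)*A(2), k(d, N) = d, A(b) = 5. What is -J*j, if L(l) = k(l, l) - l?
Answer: 32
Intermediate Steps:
L(l) = 0 (L(l) = l - l = 0)
j = 4 (j = 4 - 0*5 = 4 - 1*0 = 4 + 0 = 4)
J = -8 (J = 8*(-1) = -8)
-J*j = -(-8)*4 = -1*(-32) = 32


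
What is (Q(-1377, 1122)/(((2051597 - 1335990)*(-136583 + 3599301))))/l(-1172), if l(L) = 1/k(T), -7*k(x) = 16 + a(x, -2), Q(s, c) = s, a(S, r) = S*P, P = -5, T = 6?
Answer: -1377/1238972619913 ≈ -1.1114e-9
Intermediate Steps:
a(S, r) = -5*S (a(S, r) = S*(-5) = -5*S)
k(x) = -16/7 + 5*x/7 (k(x) = -(16 - 5*x)/7 = -16/7 + 5*x/7)
l(L) = ½ (l(L) = 1/(-16/7 + (5/7)*6) = 1/(-16/7 + 30/7) = 1/2 = ½)
(Q(-1377, 1122)/(((2051597 - 1335990)*(-136583 + 3599301))))/l(-1172) = (-1377*1/((-136583 + 3599301)*(2051597 - 1335990)))/(½) = -1377/(715607*3462718)*2 = -1377/2477945239826*2 = -1377/1238972619913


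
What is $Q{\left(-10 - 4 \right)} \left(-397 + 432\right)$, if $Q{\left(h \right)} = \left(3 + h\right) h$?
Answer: $5390$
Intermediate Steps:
$Q{\left(h \right)} = h \left(3 + h\right)$
$Q{\left(-10 - 4 \right)} \left(-397 + 432\right) = \left(-10 - 4\right) \left(3 - 14\right) \left(-397 + 432\right) = \left(-10 - 4\right) \left(3 - 14\right) 35 = - 14 \left(3 - 14\right) 35 = \left(-14\right) \left(-11\right) 35 = 154 \cdot 35 = 5390$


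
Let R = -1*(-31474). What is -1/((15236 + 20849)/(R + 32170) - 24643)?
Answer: 9092/224049001 ≈ 4.0580e-5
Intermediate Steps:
R = 31474
-1/((15236 + 20849)/(R + 32170) - 24643) = -1/((15236 + 20849)/(31474 + 32170) - 24643) = -1/(36085/63644 - 24643) = -1/(36085*(1/63644) - 24643) = -1/(5155/9092 - 24643) = -1/(-224049001/9092) = -1*(-9092/224049001) = 9092/224049001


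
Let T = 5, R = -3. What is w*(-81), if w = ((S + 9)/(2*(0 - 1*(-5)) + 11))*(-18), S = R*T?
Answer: -2916/7 ≈ -416.57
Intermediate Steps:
S = -15 (S = -3*5 = -15)
w = 36/7 (w = ((-15 + 9)/(2*(0 - 1*(-5)) + 11))*(-18) = -6/(2*(0 + 5) + 11)*(-18) = -6/(2*5 + 11)*(-18) = -6/(10 + 11)*(-18) = -6/21*(-18) = -6*1/21*(-18) = -2/7*(-18) = 36/7 ≈ 5.1429)
w*(-81) = (36/7)*(-81) = -2916/7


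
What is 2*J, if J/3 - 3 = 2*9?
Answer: 126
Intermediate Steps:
J = 63 (J = 9 + 3*(2*9) = 9 + 3*18 = 9 + 54 = 63)
2*J = 2*63 = 126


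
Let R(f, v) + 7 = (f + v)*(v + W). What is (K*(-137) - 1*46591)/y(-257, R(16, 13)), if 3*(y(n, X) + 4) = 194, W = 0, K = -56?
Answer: -116757/182 ≈ -641.52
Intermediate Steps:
R(f, v) = -7 + v*(f + v) (R(f, v) = -7 + (f + v)*(v + 0) = -7 + (f + v)*v = -7 + v*(f + v))
y(n, X) = 182/3 (y(n, X) = -4 + (1/3)*194 = -4 + 194/3 = 182/3)
(K*(-137) - 1*46591)/y(-257, R(16, 13)) = (-56*(-137) - 1*46591)/(182/3) = (7672 - 46591)*(3/182) = -38919*3/182 = -116757/182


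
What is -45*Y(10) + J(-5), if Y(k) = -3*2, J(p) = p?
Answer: 265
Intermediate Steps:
Y(k) = -6
-45*Y(10) + J(-5) = -45*(-6) - 5 = 270 - 5 = 265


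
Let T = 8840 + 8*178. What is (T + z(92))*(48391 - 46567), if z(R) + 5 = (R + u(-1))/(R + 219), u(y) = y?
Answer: 5819727360/311 ≈ 1.8713e+7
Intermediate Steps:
T = 10264 (T = 8840 + 1424 = 10264)
z(R) = -5 + (-1 + R)/(219 + R) (z(R) = -5 + (R - 1)/(R + 219) = -5 + (-1 + R)/(219 + R))
(T + z(92))*(48391 - 46567) = (10264 + 4*(-274 - 1*92)/(219 + 92))*(48391 - 46567) = (10264 + 4*(-274 - 92)/311)*1824 = (10264 + 4*(1/311)*(-366))*1824 = (10264 - 1464/311)*1824 = (3190640/311)*1824 = 5819727360/311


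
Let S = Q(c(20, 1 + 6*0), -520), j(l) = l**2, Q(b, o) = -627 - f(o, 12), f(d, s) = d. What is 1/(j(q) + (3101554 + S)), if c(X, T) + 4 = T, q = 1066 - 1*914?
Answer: 1/3124551 ≈ 3.2005e-7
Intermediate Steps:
q = 152 (q = 1066 - 914 = 152)
c(X, T) = -4 + T
Q(b, o) = -627 - o
S = -107 (S = -627 - 1*(-520) = -627 + 520 = -107)
1/(j(q) + (3101554 + S)) = 1/(152**2 + (3101554 - 107)) = 1/(23104 + 3101447) = 1/3124551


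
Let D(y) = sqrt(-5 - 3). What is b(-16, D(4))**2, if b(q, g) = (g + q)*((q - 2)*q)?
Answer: 20570112 - 5308416*I*sqrt(2) ≈ 2.057e+7 - 7.5072e+6*I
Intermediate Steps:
D(y) = 2*I*sqrt(2) (D(y) = sqrt(-8) = 2*I*sqrt(2))
b(q, g) = q*(-2 + q)*(g + q) (b(q, g) = (g + q)*((-2 + q)*q) = (g + q)*(q*(-2 + q)) = q*(-2 + q)*(g + q))
b(-16, D(4))**2 = (-16*((-16)**2 - 4*I*sqrt(2) - 2*(-16) + (2*I*sqrt(2))*(-16)))**2 = (-16*(256 - 4*I*sqrt(2) + 32 - 32*I*sqrt(2)))**2 = (-16*(288 - 36*I*sqrt(2)))**2 = (-4608 + 576*I*sqrt(2))**2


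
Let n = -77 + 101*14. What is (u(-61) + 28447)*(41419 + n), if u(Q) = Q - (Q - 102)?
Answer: 1220641044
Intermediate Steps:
u(Q) = 102 (u(Q) = Q - (-102 + Q) = Q + (102 - Q) = 102)
n = 1337 (n = -77 + 1414 = 1337)
(u(-61) + 28447)*(41419 + n) = (102 + 28447)*(41419 + 1337) = 28549*42756 = 1220641044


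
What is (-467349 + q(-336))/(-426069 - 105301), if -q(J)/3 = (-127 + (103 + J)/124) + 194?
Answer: 57975501/65889880 ≈ 0.87988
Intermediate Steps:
q(J) = -25233/124 - 3*J/124 (q(J) = -3*((-127 + (103 + J)/124) + 194) = -3*((-127 + (103 + J)*(1/124)) + 194) = -3*((-127 + (103/124 + J/124)) + 194) = -3*((-15645/124 + J/124) + 194) = -3*(8411/124 + J/124) = -25233/124 - 3*J/124)
(-467349 + q(-336))/(-426069 - 105301) = (-467349 + (-25233/124 - 3/124*(-336)))/(-426069 - 105301) = (-467349 + (-25233/124 + 252/31))/(-531370) = (-467349 - 24225/124)*(-1/531370) = -57975501/124*(-1/531370) = 57975501/65889880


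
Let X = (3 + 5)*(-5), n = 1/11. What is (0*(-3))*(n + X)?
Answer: 0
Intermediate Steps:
n = 1/11 ≈ 0.090909
X = -40 (X = 8*(-5) = -40)
(0*(-3))*(n + X) = (0*(-3))*(1/11 - 40) = 0*(-439/11) = 0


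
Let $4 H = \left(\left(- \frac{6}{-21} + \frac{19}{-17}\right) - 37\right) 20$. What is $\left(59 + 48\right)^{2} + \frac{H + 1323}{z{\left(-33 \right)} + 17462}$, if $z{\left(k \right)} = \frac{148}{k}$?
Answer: $\frac{784898226829}{68555662} \approx 11449.0$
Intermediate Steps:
$H = - \frac{22510}{119}$ ($H = \frac{\left(\left(- \frac{6}{-21} + \frac{19}{-17}\right) - 37\right) 20}{4} = \frac{\left(\left(\left(-6\right) \left(- \frac{1}{21}\right) + 19 \left(- \frac{1}{17}\right)\right) - 37\right) 20}{4} = \frac{\left(\left(\frac{2}{7} - \frac{19}{17}\right) - 37\right) 20}{4} = \frac{\left(- \frac{99}{119} - 37\right) 20}{4} = \frac{\left(- \frac{4502}{119}\right) 20}{4} = \frac{1}{4} \left(- \frac{90040}{119}\right) = - \frac{22510}{119} \approx -189.16$)
$\left(59 + 48\right)^{2} + \frac{H + 1323}{z{\left(-33 \right)} + 17462} = \left(59 + 48\right)^{2} + \frac{- \frac{22510}{119} + 1323}{\frac{148}{-33} + 17462} = 107^{2} + \frac{134927}{119 \left(148 \left(- \frac{1}{33}\right) + 17462\right)} = 11449 + \frac{134927}{119 \left(- \frac{148}{33} + 17462\right)} = 11449 + \frac{134927}{119 \cdot \frac{576098}{33}} = 11449 + \frac{134927}{119} \cdot \frac{33}{576098} = 11449 + \frac{4452591}{68555662} = \frac{784898226829}{68555662}$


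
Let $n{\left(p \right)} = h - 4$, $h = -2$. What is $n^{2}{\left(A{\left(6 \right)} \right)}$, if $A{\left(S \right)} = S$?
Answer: $36$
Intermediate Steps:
$n{\left(p \right)} = -6$ ($n{\left(p \right)} = -2 - 4 = -6$)
$n^{2}{\left(A{\left(6 \right)} \right)} = \left(-6\right)^{2} = 36$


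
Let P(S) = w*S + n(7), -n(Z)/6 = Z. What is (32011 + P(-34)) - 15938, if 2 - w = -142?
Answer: 11135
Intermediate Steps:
w = 144 (w = 2 - 1*(-142) = 2 + 142 = 144)
n(Z) = -6*Z
P(S) = -42 + 144*S (P(S) = 144*S - 6*7 = 144*S - 42 = -42 + 144*S)
(32011 + P(-34)) - 15938 = (32011 + (-42 + 144*(-34))) - 15938 = (32011 + (-42 - 4896)) - 15938 = (32011 - 4938) - 15938 = 27073 - 15938 = 11135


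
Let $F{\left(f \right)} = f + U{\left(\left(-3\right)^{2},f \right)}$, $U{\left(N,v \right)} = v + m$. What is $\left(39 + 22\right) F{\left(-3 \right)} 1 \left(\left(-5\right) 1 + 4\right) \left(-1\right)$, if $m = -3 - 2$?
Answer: $-671$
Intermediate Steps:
$m = -5$
$U{\left(N,v \right)} = -5 + v$ ($U{\left(N,v \right)} = v - 5 = -5 + v$)
$F{\left(f \right)} = -5 + 2 f$ ($F{\left(f \right)} = f + \left(-5 + f\right) = -5 + 2 f$)
$\left(39 + 22\right) F{\left(-3 \right)} 1 \left(\left(-5\right) 1 + 4\right) \left(-1\right) = \left(39 + 22\right) \left(-5 + 2 \left(-3\right)\right) 1 \left(\left(-5\right) 1 + 4\right) \left(-1\right) = 61 \left(-5 - 6\right) 1 \left(-5 + 4\right) \left(-1\right) = 61 - 11 \cdot 1 \left(-1\right) \left(-1\right) = 61 \left(-11\right) \left(-1\right) \left(-1\right) = 61 \cdot 11 \left(-1\right) = 61 \left(-11\right) = -671$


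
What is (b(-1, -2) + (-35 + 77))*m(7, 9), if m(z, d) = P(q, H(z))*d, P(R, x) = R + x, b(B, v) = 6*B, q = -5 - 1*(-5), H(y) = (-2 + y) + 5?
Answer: 3240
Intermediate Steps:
H(y) = 3 + y
q = 0 (q = -5 + 5 = 0)
m(z, d) = d*(3 + z) (m(z, d) = (0 + (3 + z))*d = (3 + z)*d = d*(3 + z))
(b(-1, -2) + (-35 + 77))*m(7, 9) = (6*(-1) + (-35 + 77))*(9*(3 + 7)) = (-6 + 42)*(9*10) = 36*90 = 3240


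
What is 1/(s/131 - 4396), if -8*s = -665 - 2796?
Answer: -1048/4603547 ≈ -0.00022765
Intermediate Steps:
s = 3461/8 (s = -(-665 - 2796)/8 = -⅛*(-3461) = 3461/8 ≈ 432.63)
1/(s/131 - 4396) = 1/((3461/8)/131 - 4396) = 1/((3461/8)*(1/131) - 4396) = 1/(3461/1048 - 4396) = 1/(-4603547/1048) = -1048/4603547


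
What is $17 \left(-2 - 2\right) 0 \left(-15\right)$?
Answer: $0$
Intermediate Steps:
$17 \left(-2 - 2\right) 0 \left(-15\right) = 17 \left(\left(-4\right) 0\right) \left(-15\right) = 17 \cdot 0 \left(-15\right) = 0 \left(-15\right) = 0$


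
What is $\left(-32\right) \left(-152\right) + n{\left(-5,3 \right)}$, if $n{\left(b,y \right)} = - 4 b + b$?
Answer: $4879$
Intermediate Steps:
$n{\left(b,y \right)} = - 3 b$
$\left(-32\right) \left(-152\right) + n{\left(-5,3 \right)} = \left(-32\right) \left(-152\right) - -15 = 4864 + 15 = 4879$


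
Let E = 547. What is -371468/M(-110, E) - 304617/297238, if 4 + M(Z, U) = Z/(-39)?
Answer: 2153073898797/6836474 ≈ 3.1494e+5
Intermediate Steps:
M(Z, U) = -4 - Z/39 (M(Z, U) = -4 + Z/(-39) = -4 + Z*(-1/39) = -4 - Z/39)
-371468/M(-110, E) - 304617/297238 = -371468/(-4 - 1/39*(-110)) - 304617/297238 = -371468/(-4 + 110/39) - 304617*1/297238 = -371468/(-46/39) - 304617/297238 = -371468*(-39/46) - 304617/297238 = 7243626/23 - 304617/297238 = 2153073898797/6836474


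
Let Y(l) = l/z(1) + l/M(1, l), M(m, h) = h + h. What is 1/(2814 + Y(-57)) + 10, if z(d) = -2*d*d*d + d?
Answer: 57432/5743 ≈ 10.000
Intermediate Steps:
M(m, h) = 2*h
z(d) = d - 2*d³ (z(d) = -2*d²*d + d = -2*d³ + d = d - 2*d³)
Y(l) = ½ - l (Y(l) = l/(1 - 2*1³) + l/((2*l)) = l/(1 - 2*1) + l*(1/(2*l)) = l/(1 - 2) + ½ = l/(-1) + ½ = l*(-1) + ½ = -l + ½ = ½ - l)
1/(2814 + Y(-57)) + 10 = 1/(2814 + (½ - 1*(-57))) + 10 = 1/(2814 + (½ + 57)) + 10 = 1/(2814 + 115/2) + 10 = 1/(5743/2) + 10 = 2/5743 + 10 = 57432/5743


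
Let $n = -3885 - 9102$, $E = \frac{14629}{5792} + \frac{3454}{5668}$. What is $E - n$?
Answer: $\frac{106613468253}{8207264} \approx 12990.0$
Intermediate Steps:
$E = \frac{25730685}{8207264}$ ($E = 14629 \cdot \frac{1}{5792} + 3454 \cdot \frac{1}{5668} = \frac{14629}{5792} + \frac{1727}{2834} = \frac{25730685}{8207264} \approx 3.1351$)
$n = -12987$
$E - n = \frac{25730685}{8207264} - -12987 = \frac{25730685}{8207264} + 12987 = \frac{106613468253}{8207264}$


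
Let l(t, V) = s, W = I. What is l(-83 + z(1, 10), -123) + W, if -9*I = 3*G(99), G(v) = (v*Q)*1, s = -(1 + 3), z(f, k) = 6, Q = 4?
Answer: -136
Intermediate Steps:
s = -4 (s = -1*4 = -4)
G(v) = 4*v (G(v) = (v*4)*1 = (4*v)*1 = 4*v)
I = -132 (I = -4*99/3 = -396/3 = -1/9*1188 = -132)
W = -132
l(t, V) = -4
l(-83 + z(1, 10), -123) + W = -4 - 132 = -136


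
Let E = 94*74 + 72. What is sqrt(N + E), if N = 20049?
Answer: sqrt(27077) ≈ 164.55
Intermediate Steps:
E = 7028 (E = 6956 + 72 = 7028)
sqrt(N + E) = sqrt(20049 + 7028) = sqrt(27077)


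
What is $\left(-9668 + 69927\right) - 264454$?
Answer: $-204195$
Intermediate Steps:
$\left(-9668 + 69927\right) - 264454 = 60259 - 264454 = -204195$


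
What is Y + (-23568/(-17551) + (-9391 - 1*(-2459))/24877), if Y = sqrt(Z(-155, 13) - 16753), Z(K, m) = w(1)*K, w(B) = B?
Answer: 464637604/436616227 + 2*I*sqrt(4227) ≈ 1.0642 + 130.03*I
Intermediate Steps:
Z(K, m) = K (Z(K, m) = 1*K = K)
Y = 2*I*sqrt(4227) (Y = sqrt(-155 - 16753) = sqrt(-16908) = 2*I*sqrt(4227) ≈ 130.03*I)
Y + (-23568/(-17551) + (-9391 - 1*(-2459))/24877) = 2*I*sqrt(4227) + (-23568/(-17551) + (-9391 - 1*(-2459))/24877) = 2*I*sqrt(4227) + (-23568*(-1/17551) + (-9391 + 2459)*(1/24877)) = 2*I*sqrt(4227) + (23568/17551 - 6932*1/24877) = 2*I*sqrt(4227) + (23568/17551 - 6932/24877) = 2*I*sqrt(4227) + 464637604/436616227 = 464637604/436616227 + 2*I*sqrt(4227)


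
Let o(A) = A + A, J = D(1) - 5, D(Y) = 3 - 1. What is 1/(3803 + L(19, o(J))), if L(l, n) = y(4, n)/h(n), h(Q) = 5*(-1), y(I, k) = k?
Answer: 5/19021 ≈ 0.00026287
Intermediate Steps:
D(Y) = 2
h(Q) = -5
J = -3 (J = 2 - 5 = -3)
o(A) = 2*A
L(l, n) = -n/5 (L(l, n) = n/(-5) = n*(-1/5) = -n/5)
1/(3803 + L(19, o(J))) = 1/(3803 - 2*(-3)/5) = 1/(3803 - 1/5*(-6)) = 1/(3803 + 6/5) = 1/(19021/5) = 5/19021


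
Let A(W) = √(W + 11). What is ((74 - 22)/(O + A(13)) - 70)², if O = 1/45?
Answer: 11855168392900/2361862801 - 1433878524000*√6/2361862801 ≈ 3532.3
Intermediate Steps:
A(W) = √(11 + W)
O = 1/45 ≈ 0.022222
((74 - 22)/(O + A(13)) - 70)² = ((74 - 22)/(1/45 + √(11 + 13)) - 70)² = (52/(1/45 + √24) - 70)² = (52/(1/45 + 2*√6) - 70)² = (-70 + 52/(1/45 + 2*√6))²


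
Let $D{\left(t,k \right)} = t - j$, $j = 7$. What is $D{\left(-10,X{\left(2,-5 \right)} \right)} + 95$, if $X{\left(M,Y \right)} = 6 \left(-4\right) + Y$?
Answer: $78$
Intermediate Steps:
$X{\left(M,Y \right)} = -24 + Y$
$D{\left(t,k \right)} = -7 + t$ ($D{\left(t,k \right)} = t - 7 = -7 + t$)
$D{\left(-10,X{\left(2,-5 \right)} \right)} + 95 = \left(-7 - 10\right) + 95 = -17 + 95 = 78$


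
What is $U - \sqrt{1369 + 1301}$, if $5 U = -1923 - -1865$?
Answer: $- \frac{58}{5} - \sqrt{2670} \approx -63.272$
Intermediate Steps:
$U = - \frac{58}{5}$ ($U = \frac{-1923 - -1865}{5} = \frac{-1923 + 1865}{5} = \frac{1}{5} \left(-58\right) = - \frac{58}{5} \approx -11.6$)
$U - \sqrt{1369 + 1301} = - \frac{58}{5} - \sqrt{1369 + 1301} = - \frac{58}{5} - \sqrt{2670}$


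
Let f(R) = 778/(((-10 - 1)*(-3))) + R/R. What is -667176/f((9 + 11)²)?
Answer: -22016808/811 ≈ -27148.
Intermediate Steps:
f(R) = 811/33 (f(R) = 778/((-11*(-3))) + 1 = 778/33 + 1 = 811/33)
-667176/f((9 + 11)²) = -667176/811/33 = -667176*33/811 = -22016808/811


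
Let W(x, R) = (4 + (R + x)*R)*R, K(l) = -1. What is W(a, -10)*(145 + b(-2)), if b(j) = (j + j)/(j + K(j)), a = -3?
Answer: -588260/3 ≈ -1.9609e+5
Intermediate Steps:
b(j) = 2*j/(-1 + j) (b(j) = (j + j)/(j - 1) = (2*j)/(-1 + j) = 2*j/(-1 + j))
W(x, R) = R*(4 + R*(R + x)) (W(x, R) = (4 + R*(R + x))*R = R*(4 + R*(R + x)))
W(a, -10)*(145 + b(-2)) = (-10*(4 + (-10)² - 10*(-3)))*(145 + 2*(-2)/(-1 - 2)) = (-10*(4 + 100 + 30))*(145 + 2*(-2)/(-3)) = (-10*134)*(145 + 2*(-2)*(-⅓)) = -1340*(145 + 4/3) = -1340*439/3 = -588260/3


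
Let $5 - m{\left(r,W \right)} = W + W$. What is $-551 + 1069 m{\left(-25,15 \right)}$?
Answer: $-27276$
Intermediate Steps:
$m{\left(r,W \right)} = 5 - 2 W$ ($m{\left(r,W \right)} = 5 - \left(W + W\right) = 5 - 2 W$)
$-551 + 1069 m{\left(-25,15 \right)} = -551 + 1069 \left(5 - 30\right) = -551 + 1069 \left(-25\right) = -551 - 26725 = -27276$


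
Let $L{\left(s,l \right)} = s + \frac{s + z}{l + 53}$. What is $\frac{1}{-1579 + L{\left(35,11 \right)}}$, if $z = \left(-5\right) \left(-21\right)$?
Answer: $- \frac{16}{24669} \approx -0.00064859$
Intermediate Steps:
$z = 105$
$L{\left(s,l \right)} = s + \frac{105 + s}{53 + l}$ ($L{\left(s,l \right)} = s + \frac{s + 105}{l + 53} = s + \frac{105 + s}{53 + l}$)
$\frac{1}{-1579 + L{\left(35,11 \right)}} = \frac{1}{-1579 + \frac{105 + 54 \cdot 35 + 11 \cdot 35}{53 + 11}} = \frac{1}{-1579 + \frac{105 + 1890 + 385}{64}} = \frac{1}{-1579 + \frac{1}{64} \cdot 2380} = \frac{1}{-1579 + \frac{595}{16}} = \frac{1}{- \frac{24669}{16}} = - \frac{16}{24669}$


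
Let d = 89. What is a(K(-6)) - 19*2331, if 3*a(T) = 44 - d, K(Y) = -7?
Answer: -44304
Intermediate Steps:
a(T) = -15 (a(T) = (44 - 1*89)/3 = (44 - 89)/3 = (1/3)*(-45) = -15)
a(K(-6)) - 19*2331 = -15 - 19*2331 = -15 - 1*44289 = -15 - 44289 = -44304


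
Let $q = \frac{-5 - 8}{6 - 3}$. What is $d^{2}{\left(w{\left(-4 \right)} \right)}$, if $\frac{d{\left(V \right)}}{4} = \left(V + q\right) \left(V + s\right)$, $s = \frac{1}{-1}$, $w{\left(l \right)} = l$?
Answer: $\frac{250000}{9} \approx 27778.0$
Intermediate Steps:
$s = -1$
$q = - \frac{13}{3} \approx -4.3333$
$d{\left(V \right)} = 4 \left(-1 + V\right) \left(- \frac{13}{3} + V\right)$ ($d{\left(V \right)} = 4 \left(V - \frac{13}{3}\right) \left(V - 1\right) = 4 \left(- \frac{13}{3} + V\right) \left(-1 + V\right) = 4 \left(-1 + V\right) \left(- \frac{13}{3} + V\right)$)
$d^{2}{\left(w{\left(-4 \right)} \right)} = \left(\frac{52}{3} + 4 \left(-4\right)^{2} - - \frac{256}{3}\right)^{2} = \left(\frac{52}{3} + 4 \cdot 16 + \frac{256}{3}\right)^{2} = \left(\frac{52}{3} + 64 + \frac{256}{3}\right)^{2} = \left(\frac{500}{3}\right)^{2} = \frac{250000}{9}$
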